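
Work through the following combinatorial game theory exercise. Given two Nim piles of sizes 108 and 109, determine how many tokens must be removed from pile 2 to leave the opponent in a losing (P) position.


Piles: 108 and 109
Current XOR: 108 XOR 109 = 1 (non-zero, so this is an N-position).
To make the XOR zero, we need to find a move that balances the piles.
For pile 2 (size 109): target = 109 XOR 1 = 108
We reduce pile 2 from 109 to 108.
Tokens removed: 109 - 108 = 1
Verification: 108 XOR 108 = 0

1


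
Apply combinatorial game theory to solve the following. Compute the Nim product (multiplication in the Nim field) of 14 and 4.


Nim multiplication is bilinear over XOR: (u XOR v) * w = (u*w) XOR (v*w).
So we split each operand into its bit components and XOR the pairwise Nim products.
14 = 2 + 4 + 8 (as XOR of powers of 2).
4 = 4 (as XOR of powers of 2).
Using the standard Nim-product table on single bits:
  2*2 = 3,   2*4 = 8,   2*8 = 12,
  4*4 = 6,   4*8 = 11,  8*8 = 13,
and  1*x = x (identity), k*l = l*k (commutative).
Pairwise Nim products:
  2 * 4 = 8
  4 * 4 = 6
  8 * 4 = 11
XOR them: 8 XOR 6 XOR 11 = 5.
Result: 14 * 4 = 5 (in Nim).

5


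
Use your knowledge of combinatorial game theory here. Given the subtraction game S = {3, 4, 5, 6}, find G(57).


The subtraction set is S = {3, 4, 5, 6}.
G(k) = mex{ G(k - s) : s in S, s <= k }. We compute iteratively: G(0) = 0.
G(1) = mex({}) = 0
G(2) = mex({}) = 0
G(3) = mex({0}) = 1
G(4) = mex({0}) = 1
G(5) = mex({0}) = 1
G(6) = mex({0, 1}) = 2
G(7) = mex({0, 1}) = 2
G(8) = mex({0, 1}) = 2
G(9) = mex({1, 2}) = 0
G(10) = mex({1, 2}) = 0
G(11) = mex({1, 2}) = 0
G(12) = mex({0, 2}) = 1
G(13) = mex({0, 2}) = 1
G(14) = mex({0, 2}) = 1
Observe that G(9)..G(14) = 0, 0, 0, 1, 1, 1 repeats G(0)..G(5) = 0, 0, 0, 1, 1, 1.
For k >= max(S) = 6, G(k) is determined by the previous 6 values G(k-6)..G(k-1); a window of 6 consecutive values has recurred shifted by 9, so by induction G(k + 9) = G(k) for all k >= 0: the sequence is periodic from the start with period 9.
One period: G(0..8) = 0, 0, 0, 1, 1, 1, 2, 2, 2.
57 mod 9 = 3, so G(57) = G(3) = 1.

1


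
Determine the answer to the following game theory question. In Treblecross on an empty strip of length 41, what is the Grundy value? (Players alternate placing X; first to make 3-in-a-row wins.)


Treblecross: place X on empty cells; 3-in-a-row wins.
Playing within two cells of an existing X lets the opponent win at once, so sensible play treats the cells i-2..i+2 around each X as dead. The player left with no safe cell loses, so this is a normal-play take-away game on strips of safe cells.
Placing X at cell i (0-indexed) of a strip of k safe cells leaves independent strips of sizes max(0, i-2) and max(0, k-i-3). Hence G(k) = mex{ G(max(0,i-2)) XOR G(max(0,k-i-3)) : 0 <= i < k }, with G(0) = 0.
G(1): splits (0,0):0^0=0 -> mex({0}) = 1
G(2): splits (0,0):0^0=0 -> mex({0}) = 1
G(3): splits (0,0):0^0=0 -> mex({0}) = 1
G(4): splits (0,1):0^1=1 (0,0):0^0=0 -> mex({0, 1}) = 2
G(5): splits (0,2):0^1=1 (0,1):0^1=1 (0,0):0^0=0 -> mex({0, 1}) = 2
G(6) = mex({1}) = 0
G(7) = mex({0, 1, 2}) = 3
G(8) = mex({0, 1, 2}) = 3
G(9) = mex({0, 2}) = 1
G(10) = mex({0, 2, 3}) = 1
G(11) = mex({0, 3}) = 1
G(12) = mex({1, 3}) = 0
G(13) = mex({0, 1, 2, 3}) = 4
G(14) = mex({0, 1, 2}) = 3
G(15) = mex({0, 1, 2}) = 3
G(16) = mex({0, 1, 2, 4}) = 3
G(17) = mex({0, 1, 3, 4}) = 2
G(18) = mex({0, 1, 3, 4}) = 2
G(19) = mex({0, 1, 3, 5}) = 2
G(20) = mex({0, 1, 2, 3, 5}) = 4
G(21) = mex({0, 1, 2, 3, 5}) = 4
G(22) = mex({1, 2, 6}) = 0
G(23) = mex({0, 1, 2, 3, 4, 6}) = 5
G(24) = mex({0, 1, 2, 3, 4}) = 5
G(25) = mex({0, 1, 3, 4, 7}) = 2
G(26) = mex({0, 1, 3, 4, 5, 7}) = 2
G(27) = mex({0, 1, 3, 5}) = 2
G(28) = mex({0, 1, 2, 5}) = 3
G(29) = mex({0, 1, 2, 4, 5, 6}) = 3
G(30) = mex({1, 2, 4, 6}) = 0
G(31) = mex({0, 1, 2, 3, 4, 6}) = 5
G(32) = mex({1, 2, 3, 4, 7}) = 0
G(33) = mex({0, 3, 7}) = 1
G(34) = mex({0, 2, 3, 5, 7}) = 1
G(35) = mex({0, 2, 3, 5, 6}) = 1
G(36) = mex({0, 1, 2, 5, 6}) = 3
G(37) = mex({0, 1, 2, 4, 5, 6}) = 3
G(38) = mex({0, 1, 2, 4}) = 3
G(39) = mex({0, 1, 2, 3, 4, 7}) = 5
G(40) = mex({0, 1, 2, 3, 4, 5, 7}) = 6
G(41) = mex({0, 1, 2, 3, 5, 7}) = 4
Therefore G(41) = 4.

4


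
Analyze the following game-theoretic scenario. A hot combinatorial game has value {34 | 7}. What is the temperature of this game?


The game is {34 | 7}, a switch {a | b} with numbers a > b.
Cooling {a | b} by t gives {a - t | b + t}, which stops being hot when a - t = b + t, i.e. at t = (a - b)/2. So the temperature of a switch is (a - b)/2.
Temperature = (Left option - Right option) / 2
= (34 - (7)) / 2
= 27 / 2
= 27/2

27/2


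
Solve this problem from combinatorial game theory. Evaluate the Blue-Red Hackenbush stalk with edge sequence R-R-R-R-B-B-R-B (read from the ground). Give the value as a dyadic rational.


Edges (from ground): R-R-R-R-B-B-R-B
By Berlekamp's sign-expansion rule, a Blue-Red Hackenbush stalk has the value of the surreal number whose sign sequence is the edge sequence with B -> + and R -> -.
Sign sequence: ----++-+
Trace the sign expansion in the surreal number tree, starting from 0:
Edge 1: R (sign -) -> bounds (-inf, 0), value = -1
Edge 2: R (sign -) -> bounds (-inf, -1), value = -2
Edge 3: R (sign -) -> bounds (-inf, -2), value = -3
Edge 4: R (sign -) -> bounds (-inf, -3), value = -4
Edge 5: B (sign +) -> bounds (-4, -3), value = -7/2
Edge 6: B (sign +) -> bounds (-7/2, -3), value = -13/4
Edge 7: R (sign -) -> bounds (-7/2, -13/4), value = -27/8
Edge 8: B (sign +) -> bounds (-27/8, -13/4), value = -53/16
Game value = -53/16

-53/16


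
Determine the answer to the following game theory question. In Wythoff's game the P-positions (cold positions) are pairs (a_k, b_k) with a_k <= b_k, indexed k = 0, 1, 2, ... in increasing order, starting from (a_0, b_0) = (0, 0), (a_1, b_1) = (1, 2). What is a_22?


By Wythoff's theorem, a_k = floor(k * phi) and b_k = floor(k * phi^2) = a_k + k, where phi = (1 + sqrt(5))/2 is the golden ratio.
phi = (1 + sqrt(5))/2 = 1.618034
k = 22
k * phi = 22 * 1.618034 = 35.596748
a_22 = floor(k * phi) = 35

35


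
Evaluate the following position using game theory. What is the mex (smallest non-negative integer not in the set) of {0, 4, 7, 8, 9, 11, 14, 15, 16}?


Set = {0, 4, 7, 8, 9, 11, 14, 15, 16}
0 is in the set.
1 is NOT in the set. This is the mex.
mex = 1

1


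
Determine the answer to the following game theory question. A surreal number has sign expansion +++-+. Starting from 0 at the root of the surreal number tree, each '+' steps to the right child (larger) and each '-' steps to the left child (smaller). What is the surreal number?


Sign expansion: +++-+
Rule: track bounds (lo, hi), initially (-inf, +inf). On '+', the current value becomes lo and we move to the simplest number in (value, hi): value + 1 if hi = +inf, otherwise the midpoint (value + hi)/2. On '-', the current value becomes hi and we move to value - 1 if lo = -inf, otherwise the midpoint (lo + value)/2.
Start at 0.
Step 1: sign = +, move right. Bounds: (0, +inf). Value = 1
Step 2: sign = +, move right. Bounds: (1, +inf). Value = 2
Step 3: sign = +, move right. Bounds: (2, +inf). Value = 3
Step 4: sign = -, move left. Bounds: (2, 3). Value = 5/2
Step 5: sign = +, move right. Bounds: (5/2, 3). Value = 11/4
The surreal number with sign expansion +++-+ is 11/4.

11/4


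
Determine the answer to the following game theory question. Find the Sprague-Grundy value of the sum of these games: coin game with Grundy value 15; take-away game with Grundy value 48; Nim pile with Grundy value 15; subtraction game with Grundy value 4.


By the Sprague-Grundy theorem, the Grundy value of a sum of games is the XOR of individual Grundy values.
coin game: Grundy value = 15. Running XOR: 0 XOR 15 = 15
take-away game: Grundy value = 48. Running XOR: 15 XOR 48 = 63
Nim pile: Grundy value = 15. Running XOR: 63 XOR 15 = 48
subtraction game: Grundy value = 4. Running XOR: 48 XOR 4 = 52
The combined Grundy value is 52.

52


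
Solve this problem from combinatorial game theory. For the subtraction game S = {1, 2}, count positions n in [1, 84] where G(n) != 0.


Subtraction set S = {1, 2}, so G(n) = n mod 3.
G(n) = 0 when n is a multiple of 3.
Multiples of 3 in [1, 84]: 28
N-positions (nonzero Grundy) = 84 - 28 = 56

56


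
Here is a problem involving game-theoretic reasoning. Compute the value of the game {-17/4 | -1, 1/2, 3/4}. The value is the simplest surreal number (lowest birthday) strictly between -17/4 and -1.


Left options: {-17/4}, max = -17/4
Right options: {-1, 1/2, 3/4}, min = -1
All options are numbers and max(Left) < min(Right), so by the simplicity theorem the value is the simplest (earliest-born) number strictly between -17/4 and -1.
Integers -4 through -2 all lie strictly between -17/4 and -1.
Among integers, the simplest (lowest birthday = smallest |n|; 0 is born on day 0, +-n on day n) is -2.
No non-integer in the interval can be simpler: if x is a non-integer in the interval, then floor(x) or ceil(x) also lies in the interval (the interval contains an integer), and both are proper prefixes of x's sign expansion, i.e. born earlier. So the game value is -2.
Game value = -2

-2


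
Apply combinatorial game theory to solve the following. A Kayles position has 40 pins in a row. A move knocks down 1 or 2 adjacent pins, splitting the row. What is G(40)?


Kayles: a move removes 1 or 2 adjacent pins from a contiguous row.
Removing pins from a row of k leaves two independent rows (a, b) with a + b = k - 1 (one pin) or a + b = k - 2 (two pins); an end removal gives a = 0.
By Sprague-Grundy, G(k) = mex{ G(a) XOR G(b) } over all these splits. G(0) = 0.
G(1): splits (0,0):0^0=0 -> mex({0}) = 1
G(2): splits (0,1):0^1=1 (0,0):0^0=0 -> mex({0, 1}) = 2
G(3): splits (0,2):0^2=2 (1,1):1^1=0 (0,1):0^1=1 -> mex({0, 1, 2}) = 3
G(4): splits (0,3):0^3=3 (1,2):1^2=3 (0,2):0^2=2 (1,1):1^1=0 -> mex({0, 2, 3}) = 1
G(5): splits (0,4):0^1=1 (1,3):1^3=2 (2,2):2^2=0 (0,3):0^3=3 (1,2):1^2=3 -> mex({0, 1, 2, 3}) = 4
G(6) = mex({0, 1, 2, 4}) = 3
G(7) = mex({0, 1, 3, 4, 5}) = 2
G(8) = mex({0, 2, 3, 5, 6}) = 1
G(9) = mex({0, 1, 2, 3, 6, 7}) = 4
G(10) = mex({0, 1, 3, 4, 5, 7}) = 2
G(11) = mex({0, 1, 2, 3, 4, 5}) = 6
G(12) = mex({0, 1, 2, 3, 5, 6, 7}) = 4
G(13) = mex({0, 2, 3, 4, 6, 7}) = 1
G(14) = mex({0, 1, 4, 5, 6, 7}) = 2
G(15) = mex({0, 1, 2, 3, 4, 5, 6}) = 7
G(16) = mex({0, 2, 3, 5, 6, 7}) = 1
G(17) = mex({0, 1, 2, 3, 5, 6, 7}) = 4
G(18) = mex({0, 1, 2, 4, 5, 6}) = 3
G(19) = mex({0, 1, 3, 4, 5, 7}) = 2
G(20) = mex({0, 2, 3, 4, 5, 6, 7}) = 1
G(21) = mex({0, 1, 2, 3, 5, 6, 7}) = 4
G(22) = mex({0, 1, 2, 3, 4, 5, 7}) = 6
G(23) = mex({0, 1, 2, 3, 4, 5, 6}) = 7
G(24) = mex({0, 1, 2, 3, 5, 6, 7}) = 4
G(25) = mex({0, 2, 3, 4, 6, 7}) = 1
G(26) = mex({0, 1, 3, 4, 5, 6, 7}) = 2
G(27) = mex({0, 1, 2, 3, 4, 5, 6, 7}) = 8
G(28) = mex({0, 1, 2, 3, 4, 6, 7, 8}) = 5
G(29) = mex({0, 1, 2, 3, 5, 6, 7, 8, 9}) = 4
G(30) = mex({0, 1, 2, 3, 4, 5, 6, 9, 10}) = 7
G(31) = mex({0, 1, 3, 4, 5, 7, 10, 11}) = 2
G(32) = mex({0, 2, 3, 4, 5, 6, 7, 9, 11}) = 1
G(33) = mex({0, 1, 2, 3, 4, 5, 6, 7, 9, 12}) = 8
G(34) = mex({0, 1, 2, 3, 4, 5, 7, 8, 11, 12}) = 6
G(35) = mex({0, 1, 2, 3, 4, 5, 6, 8, 9, 10, 11}) = 7
G(36) = mex({0, 1, 2, 3, 5, 6, 7, 9, 10}) = 4
G(37) = mex({0, 2, 3, 4, 6, 7, 9, 10, 11, 12}) = 1
G(38) = mex({0, 1, 3, 4, 5, 6, 7, 9, 10, 11, 12}) = 2
G(39) = mex({0, 1, 2, 4, 5, 6, 7, 9, 10, 12, 14}) = 3
G(40) = mex({0, 2, 3, 4, 6, 7, 11, 12, 14}) = 1
Therefore G(40) = 1.

1


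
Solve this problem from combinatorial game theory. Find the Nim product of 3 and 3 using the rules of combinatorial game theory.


Nim multiplication is bilinear over XOR: (u XOR v) * w = (u*w) XOR (v*w).
So we split each operand into its bit components and XOR the pairwise Nim products.
3 = 1 + 2 (as XOR of powers of 2).
3 = 1 + 2 (as XOR of powers of 2).
Using the standard Nim-product table on single bits:
  2*2 = 3,   2*4 = 8,   2*8 = 12,
  4*4 = 6,   4*8 = 11,  8*8 = 13,
and  1*x = x (identity), k*l = l*k (commutative).
Pairwise Nim products:
  1 * 1 = 1
  1 * 2 = 2
  2 * 1 = 2
  2 * 2 = 3
XOR them: 1 XOR 2 XOR 2 XOR 3 = 2.
Result: 3 * 3 = 2 (in Nim).

2


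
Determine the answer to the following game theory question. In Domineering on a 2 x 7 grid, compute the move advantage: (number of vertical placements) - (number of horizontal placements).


Board is 2 x 7 (rows x cols).
Left (vertical) placements: (rows-1) * cols = 1 * 7 = 7
Right (horizontal) placements: rows * (cols-1) = 2 * 6 = 12
Advantage = Left - Right = 7 - 12 = -5

-5


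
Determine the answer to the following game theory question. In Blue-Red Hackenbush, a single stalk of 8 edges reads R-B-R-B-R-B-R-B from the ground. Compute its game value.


Edges (from ground): R-B-R-B-R-B-R-B
By Berlekamp's sign-expansion rule, a Blue-Red Hackenbush stalk has the value of the surreal number whose sign sequence is the edge sequence with B -> + and R -> -.
Sign sequence: -+-+-+-+
Trace the sign expansion in the surreal number tree, starting from 0:
Edge 1: R (sign -) -> bounds (-inf, 0), value = -1
Edge 2: B (sign +) -> bounds (-1, 0), value = -1/2
Edge 3: R (sign -) -> bounds (-1, -1/2), value = -3/4
Edge 4: B (sign +) -> bounds (-3/4, -1/2), value = -5/8
Edge 5: R (sign -) -> bounds (-3/4, -5/8), value = -11/16
Edge 6: B (sign +) -> bounds (-11/16, -5/8), value = -21/32
Edge 7: R (sign -) -> bounds (-11/16, -21/32), value = -43/64
Edge 8: B (sign +) -> bounds (-43/64, -21/32), value = -85/128
Game value = -85/128

-85/128


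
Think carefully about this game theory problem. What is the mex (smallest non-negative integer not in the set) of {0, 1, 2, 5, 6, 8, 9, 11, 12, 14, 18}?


Set = {0, 1, 2, 5, 6, 8, 9, 11, 12, 14, 18}
0 is in the set.
1 is in the set.
2 is in the set.
3 is NOT in the set. This is the mex.
mex = 3

3


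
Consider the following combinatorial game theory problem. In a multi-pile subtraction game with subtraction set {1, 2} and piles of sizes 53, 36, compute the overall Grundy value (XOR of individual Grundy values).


Subtraction set: {1, 2}
For this subtraction set, G(n) = n mod 3 (period = max + 1 = 3).
Pile 1 (size 53): G(53) = 53 mod 3 = 2
Pile 2 (size 36): G(36) = 36 mod 3 = 0
Total Grundy value = XOR of all: 2 XOR 0 = 2

2


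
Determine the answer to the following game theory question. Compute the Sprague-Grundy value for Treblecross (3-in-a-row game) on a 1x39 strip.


Treblecross: place X on empty cells; 3-in-a-row wins.
Playing within two cells of an existing X lets the opponent win at once, so sensible play treats the cells i-2..i+2 around each X as dead. The player left with no safe cell loses, so this is a normal-play take-away game on strips of safe cells.
Placing X at cell i (0-indexed) of a strip of k safe cells leaves independent strips of sizes max(0, i-2) and max(0, k-i-3). Hence G(k) = mex{ G(max(0,i-2)) XOR G(max(0,k-i-3)) : 0 <= i < k }, with G(0) = 0.
G(1): splits (0,0):0^0=0 -> mex({0}) = 1
G(2): splits (0,0):0^0=0 -> mex({0}) = 1
G(3): splits (0,0):0^0=0 -> mex({0}) = 1
G(4): splits (0,1):0^1=1 (0,0):0^0=0 -> mex({0, 1}) = 2
G(5): splits (0,2):0^1=1 (0,1):0^1=1 (0,0):0^0=0 -> mex({0, 1}) = 2
G(6) = mex({1}) = 0
G(7) = mex({0, 1, 2}) = 3
G(8) = mex({0, 1, 2}) = 3
G(9) = mex({0, 2}) = 1
G(10) = mex({0, 2, 3}) = 1
G(11) = mex({0, 3}) = 1
G(12) = mex({1, 3}) = 0
G(13) = mex({0, 1, 2, 3}) = 4
G(14) = mex({0, 1, 2}) = 3
G(15) = mex({0, 1, 2}) = 3
G(16) = mex({0, 1, 2, 4}) = 3
G(17) = mex({0, 1, 3, 4}) = 2
G(18) = mex({0, 1, 3, 4}) = 2
G(19) = mex({0, 1, 3, 5}) = 2
G(20) = mex({0, 1, 2, 3, 5}) = 4
G(21) = mex({0, 1, 2, 3, 5}) = 4
G(22) = mex({1, 2, 6}) = 0
G(23) = mex({0, 1, 2, 3, 4, 6}) = 5
G(24) = mex({0, 1, 2, 3, 4}) = 5
G(25) = mex({0, 1, 3, 4, 7}) = 2
G(26) = mex({0, 1, 3, 4, 5, 7}) = 2
G(27) = mex({0, 1, 3, 5}) = 2
G(28) = mex({0, 1, 2, 5}) = 3
G(29) = mex({0, 1, 2, 4, 5, 6}) = 3
G(30) = mex({1, 2, 4, 6}) = 0
G(31) = mex({0, 1, 2, 3, 4, 6}) = 5
G(32) = mex({1, 2, 3, 4, 7}) = 0
G(33) = mex({0, 3, 7}) = 1
G(34) = mex({0, 2, 3, 5, 7}) = 1
G(35) = mex({0, 2, 3, 5, 6}) = 1
G(36) = mex({0, 1, 2, 5, 6}) = 3
G(37) = mex({0, 1, 2, 4, 5, 6}) = 3
G(38) = mex({0, 1, 2, 4}) = 3
G(39) = mex({0, 1, 2, 3, 4, 7}) = 5
Therefore G(39) = 5.

5


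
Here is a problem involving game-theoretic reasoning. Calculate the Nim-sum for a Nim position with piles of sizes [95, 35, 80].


We need the XOR (exclusive or) of all pile sizes.
After XOR-ing pile 1 (size 95): 0 XOR 95 = 95
After XOR-ing pile 2 (size 35): 95 XOR 35 = 124
After XOR-ing pile 3 (size 80): 124 XOR 80 = 44
The Nim-value of this position is 44.

44


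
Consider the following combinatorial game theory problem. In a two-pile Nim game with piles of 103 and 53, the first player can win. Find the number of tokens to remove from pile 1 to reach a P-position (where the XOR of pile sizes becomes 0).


Piles: 103 and 53
Current XOR: 103 XOR 53 = 82 (non-zero, so this is an N-position).
To make the XOR zero, we need to find a move that balances the piles.
For pile 1 (size 103): target = 103 XOR 82 = 53
We reduce pile 1 from 103 to 53.
Tokens removed: 103 - 53 = 50
Verification: 53 XOR 53 = 0

50


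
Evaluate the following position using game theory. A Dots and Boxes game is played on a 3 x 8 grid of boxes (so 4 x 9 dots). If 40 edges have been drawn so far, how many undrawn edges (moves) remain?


Grid: 3 x 8 boxes, i.e. 4 rows and 9 columns of dots.
Horizontal edges: (rows + 1) * cols = 4 * 8 = 32
Vertical edges: rows * (cols + 1) = 3 * 9 = 27
Total edges: 32 + 27 = 59
Edges drawn: 40
Remaining: 59 - 40 = 19

19


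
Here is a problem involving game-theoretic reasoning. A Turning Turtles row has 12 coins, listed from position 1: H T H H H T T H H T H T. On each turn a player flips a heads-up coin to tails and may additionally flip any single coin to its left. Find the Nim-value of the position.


Coins: H T H H H T T H H T H T
Key fact: a single head at position k behaves exactly like a Nim heap of size k (turning it to T and optionally flipping a coin at j < k corresponds to moving the heap from k to j, or to 0), and heads combine as a disjunctive sum (two heads at the same place would cancel, matching j XOR j = 0). So the Nim-value is the XOR of the 1-indexed positions of the heads.
Face-up positions (1-indexed): [1, 3, 4, 5, 8, 9, 11]
XOR 0 with 1: 0 XOR 1 = 1
XOR 1 with 3: 1 XOR 3 = 2
XOR 2 with 4: 2 XOR 4 = 6
XOR 6 with 5: 6 XOR 5 = 3
XOR 3 with 8: 3 XOR 8 = 11
XOR 11 with 9: 11 XOR 9 = 2
XOR 2 with 11: 2 XOR 11 = 9
Nim-value = 9

9


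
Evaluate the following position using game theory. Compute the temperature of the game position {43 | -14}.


The game is {43 | -14}, a switch {a | b} with numbers a > b.
Cooling {a | b} by t gives {a - t | b + t}, which stops being hot when a - t = b + t, i.e. at t = (a - b)/2. So the temperature of a switch is (a - b)/2.
Temperature = (Left option - Right option) / 2
= (43 - (-14)) / 2
= 57 / 2
= 57/2

57/2


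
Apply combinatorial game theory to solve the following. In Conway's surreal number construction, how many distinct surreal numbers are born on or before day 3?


Day 0: {|} = 0 is born. Count = 1.
Day n: the number of surreal numbers born by day n is 2^(n+1) - 1.
By day 0: 2^1 - 1 = 1
By day 1: 2^2 - 1 = 3
By day 2: 2^3 - 1 = 7
By day 3: 2^4 - 1 = 15
By day 3: 15 surreal numbers.

15


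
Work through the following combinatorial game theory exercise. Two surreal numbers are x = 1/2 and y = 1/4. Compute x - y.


x = 1/2, y = 1/4
Converting to common denominator: 4
x = 2/4, y = 1/4
x - y = 1/2 - 1/4 = 1/4

1/4


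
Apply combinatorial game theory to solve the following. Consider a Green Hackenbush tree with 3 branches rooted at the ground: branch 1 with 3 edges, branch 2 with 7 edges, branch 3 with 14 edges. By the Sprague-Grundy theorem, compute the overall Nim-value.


The tree has 3 branches from the ground vertex.
In Green Hackenbush, the Nim-value of a simple path of length k is k.
Branch 1: length 3, Nim-value = 3
Branch 2: length 7, Nim-value = 7
Branch 3: length 14, Nim-value = 14
Total Nim-value = XOR of all branch values:
0 XOR 3 = 3
3 XOR 7 = 4
4 XOR 14 = 10
Nim-value of the tree = 10

10


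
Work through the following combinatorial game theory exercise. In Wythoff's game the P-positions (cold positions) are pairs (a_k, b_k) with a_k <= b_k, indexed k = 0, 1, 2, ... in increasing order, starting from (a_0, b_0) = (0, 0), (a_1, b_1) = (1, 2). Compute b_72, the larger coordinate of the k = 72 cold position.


By Wythoff's theorem, a_k = floor(k * phi) and b_k = floor(k * phi^2) = a_k + k, where phi = (1 + sqrt(5))/2 is the golden ratio.
phi = (1 + sqrt(5))/2 = 1.618034
phi^2 = phi + 1 = 2.618034
k = 72
k * phi^2 = 72 * 2.618034 = 188.498447
b_72 = floor(k * phi^2) = 188 (check: a_72 + k = 116 + 72 = 188)

188


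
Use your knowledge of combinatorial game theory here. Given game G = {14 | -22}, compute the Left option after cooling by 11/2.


Original game: {14 | -22} (a switch {a | b} with a > b).
Cooling by t (for t below the temperature (a - b)/2 = 18) taxes each move by t: {a | b} cooled by t is {a - t | b + t}.
Cooling amount: t = 11/2
Cooled Left option: 14 - 11/2 = 17/2
Cooled Right option: -22 + 11/2 = -33/2
Cooled game: {17/2 | -33/2}
Left option = 17/2

17/2


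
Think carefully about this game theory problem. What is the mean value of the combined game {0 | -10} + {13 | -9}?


G1 = {0 | -10}, G2 = {13 | -9}
Each is a switch {a | b} with numbers a > b; its mean value is (a + b)/2, and mean value is additive over game sums: m(G1 + G2) = m(G1) + m(G2).
Mean of G1 = (0 + (-10))/2 = -10/2 = -5
Mean of G2 = (13 + (-9))/2 = 4/2 = 2
Mean of G1 + G2 = -5 + 2 = -3

-3


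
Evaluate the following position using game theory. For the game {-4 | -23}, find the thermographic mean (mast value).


Game = {-4 | -23}, a switch {a | b} with numbers a > b.
Its thermograph has left wall a - t and right wall b + t, which meet at t = (a - b)/2, where both equal (a + b)/2. So the mast (mean value) is at (a + b)/2.
Mean = (-4 + (-23))/2 = -27/2 = -27/2

-27/2


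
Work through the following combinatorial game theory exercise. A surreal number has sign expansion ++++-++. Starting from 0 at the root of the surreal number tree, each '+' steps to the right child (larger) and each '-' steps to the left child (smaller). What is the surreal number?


Sign expansion: ++++-++
Rule: track bounds (lo, hi), initially (-inf, +inf). On '+', the current value becomes lo and we move to the simplest number in (value, hi): value + 1 if hi = +inf, otherwise the midpoint (value + hi)/2. On '-', the current value becomes hi and we move to value - 1 if lo = -inf, otherwise the midpoint (lo + value)/2.
Start at 0.
Step 1: sign = +, move right. Bounds: (0, +inf). Value = 1
Step 2: sign = +, move right. Bounds: (1, +inf). Value = 2
Step 3: sign = +, move right. Bounds: (2, +inf). Value = 3
Step 4: sign = +, move right. Bounds: (3, +inf). Value = 4
Step 5: sign = -, move left. Bounds: (3, 4). Value = 7/2
Step 6: sign = +, move right. Bounds: (7/2, 4). Value = 15/4
Step 7: sign = +, move right. Bounds: (15/4, 4). Value = 31/8
The surreal number with sign expansion ++++-++ is 31/8.

31/8


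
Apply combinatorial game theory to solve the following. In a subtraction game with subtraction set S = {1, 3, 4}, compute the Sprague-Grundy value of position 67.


The subtraction set is S = {1, 3, 4}.
G(k) = mex{ G(k - s) : s in S, s <= k }. We compute iteratively: G(0) = 0.
G(1) = mex({0}) = 1
G(2) = mex({1}) = 0
G(3) = mex({0}) = 1
G(4) = mex({0, 1}) = 2
G(5) = mex({0, 1, 2}) = 3
G(6) = mex({0, 1, 3}) = 2
G(7) = mex({1, 2}) = 0
G(8) = mex({0, 2, 3}) = 1
G(9) = mex({1, 2, 3}) = 0
G(10) = mex({0, 2}) = 1
Observe that G(7)..G(10) = 0, 1, 0, 1 repeats G(0)..G(3) = 0, 1, 0, 1.
For k >= max(S) = 4, G(k) is determined by the previous 4 values G(k-4)..G(k-1); a window of 4 consecutive values has recurred shifted by 7, so by induction G(k + 7) = G(k) for all k >= 0: the sequence is periodic from the start with period 7.
One period: G(0..6) = 0, 1, 0, 1, 2, 3, 2.
67 mod 7 = 4, so G(67) = G(4) = 2.

2


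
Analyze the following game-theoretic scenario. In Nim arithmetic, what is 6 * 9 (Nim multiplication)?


Nim multiplication is bilinear over XOR: (u XOR v) * w = (u*w) XOR (v*w).
So we split each operand into its bit components and XOR the pairwise Nim products.
6 = 2 + 4 (as XOR of powers of 2).
9 = 1 + 8 (as XOR of powers of 2).
Using the standard Nim-product table on single bits:
  2*2 = 3,   2*4 = 8,   2*8 = 12,
  4*4 = 6,   4*8 = 11,  8*8 = 13,
and  1*x = x (identity), k*l = l*k (commutative).
Pairwise Nim products:
  2 * 1 = 2
  2 * 8 = 12
  4 * 1 = 4
  4 * 8 = 11
XOR them: 2 XOR 12 XOR 4 XOR 11 = 1.
Result: 6 * 9 = 1 (in Nim).

1


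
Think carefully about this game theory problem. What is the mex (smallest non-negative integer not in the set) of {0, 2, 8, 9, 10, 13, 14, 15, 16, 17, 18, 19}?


Set = {0, 2, 8, 9, 10, 13, 14, 15, 16, 17, 18, 19}
0 is in the set.
1 is NOT in the set. This is the mex.
mex = 1

1


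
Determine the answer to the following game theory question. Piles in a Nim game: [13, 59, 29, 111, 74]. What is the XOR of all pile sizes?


We need the XOR (exclusive or) of all pile sizes.
After XOR-ing pile 1 (size 13): 0 XOR 13 = 13
After XOR-ing pile 2 (size 59): 13 XOR 59 = 54
After XOR-ing pile 3 (size 29): 54 XOR 29 = 43
After XOR-ing pile 4 (size 111): 43 XOR 111 = 68
After XOR-ing pile 5 (size 74): 68 XOR 74 = 14
The Nim-value of this position is 14.

14


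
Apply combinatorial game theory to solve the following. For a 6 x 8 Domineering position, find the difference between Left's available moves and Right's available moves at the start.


Board is 6 x 8 (rows x cols).
Left (vertical) placements: (rows-1) * cols = 5 * 8 = 40
Right (horizontal) placements: rows * (cols-1) = 6 * 7 = 42
Advantage = Left - Right = 40 - 42 = -2

-2


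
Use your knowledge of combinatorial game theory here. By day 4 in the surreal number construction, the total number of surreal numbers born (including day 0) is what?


Day 0: {|} = 0 is born. Count = 1.
Day n: the number of surreal numbers born by day n is 2^(n+1) - 1.
By day 0: 2^1 - 1 = 1
By day 1: 2^2 - 1 = 3
By day 2: 2^3 - 1 = 7
By day 3: 2^4 - 1 = 15
By day 4: 2^5 - 1 = 31
By day 4: 31 surreal numbers.

31


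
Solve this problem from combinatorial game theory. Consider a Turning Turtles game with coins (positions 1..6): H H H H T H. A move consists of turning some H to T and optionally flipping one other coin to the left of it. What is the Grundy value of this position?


Coins: H H H H T H
Key fact: a single head at position k behaves exactly like a Nim heap of size k (turning it to T and optionally flipping a coin at j < k corresponds to moving the heap from k to j, or to 0), and heads combine as a disjunctive sum (two heads at the same place would cancel, matching j XOR j = 0). So the Nim-value is the XOR of the 1-indexed positions of the heads.
Face-up positions (1-indexed): [1, 2, 3, 4, 6]
XOR 0 with 1: 0 XOR 1 = 1
XOR 1 with 2: 1 XOR 2 = 3
XOR 3 with 3: 3 XOR 3 = 0
XOR 0 with 4: 0 XOR 4 = 4
XOR 4 with 6: 4 XOR 6 = 2
Nim-value = 2

2


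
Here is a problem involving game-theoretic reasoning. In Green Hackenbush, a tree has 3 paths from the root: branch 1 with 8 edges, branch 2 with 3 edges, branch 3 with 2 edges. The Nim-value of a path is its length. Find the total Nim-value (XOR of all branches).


The tree has 3 branches from the ground vertex.
In Green Hackenbush, the Nim-value of a simple path of length k is k.
Branch 1: length 8, Nim-value = 8
Branch 2: length 3, Nim-value = 3
Branch 3: length 2, Nim-value = 2
Total Nim-value = XOR of all branch values:
0 XOR 8 = 8
8 XOR 3 = 11
11 XOR 2 = 9
Nim-value of the tree = 9

9


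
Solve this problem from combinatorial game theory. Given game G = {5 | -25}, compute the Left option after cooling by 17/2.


Original game: {5 | -25} (a switch {a | b} with a > b).
Cooling by t (for t below the temperature (a - b)/2 = 15) taxes each move by t: {a | b} cooled by t is {a - t | b + t}.
Cooling amount: t = 17/2
Cooled Left option: 5 - 17/2 = -7/2
Cooled Right option: -25 + 17/2 = -33/2
Cooled game: {-7/2 | -33/2}
Left option = -7/2

-7/2


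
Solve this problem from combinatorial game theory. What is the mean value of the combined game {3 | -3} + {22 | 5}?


G1 = {3 | -3}, G2 = {22 | 5}
Each is a switch {a | b} with numbers a > b; its mean value is (a + b)/2, and mean value is additive over game sums: m(G1 + G2) = m(G1) + m(G2).
Mean of G1 = (3 + (-3))/2 = 0/2 = 0
Mean of G2 = (22 + (5))/2 = 27/2 = 27/2
Mean of G1 + G2 = 0 + 27/2 = 27/2

27/2


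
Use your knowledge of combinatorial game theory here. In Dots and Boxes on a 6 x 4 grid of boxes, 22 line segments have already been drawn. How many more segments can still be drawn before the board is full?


Grid: 6 x 4 boxes, i.e. 7 rows and 5 columns of dots.
Horizontal edges: (rows + 1) * cols = 7 * 4 = 28
Vertical edges: rows * (cols + 1) = 6 * 5 = 30
Total edges: 28 + 30 = 58
Edges drawn: 22
Remaining: 58 - 22 = 36

36


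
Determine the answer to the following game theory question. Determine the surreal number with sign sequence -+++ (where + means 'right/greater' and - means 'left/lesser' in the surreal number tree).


Sign expansion: -+++
Rule: track bounds (lo, hi), initially (-inf, +inf). On '+', the current value becomes lo and we move to the simplest number in (value, hi): value + 1 if hi = +inf, otherwise the midpoint (value + hi)/2. On '-', the current value becomes hi and we move to value - 1 if lo = -inf, otherwise the midpoint (lo + value)/2.
Start at 0.
Step 1: sign = -, move left. Bounds: (-inf, 0). Value = -1
Step 2: sign = +, move right. Bounds: (-1, 0). Value = -1/2
Step 3: sign = +, move right. Bounds: (-1/2, 0). Value = -1/4
Step 4: sign = +, move right. Bounds: (-1/4, 0). Value = -1/8
The surreal number with sign expansion -+++ is -1/8.

-1/8


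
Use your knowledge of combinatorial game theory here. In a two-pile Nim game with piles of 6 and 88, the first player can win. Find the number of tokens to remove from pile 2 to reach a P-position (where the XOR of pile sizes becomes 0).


Piles: 6 and 88
Current XOR: 6 XOR 88 = 94 (non-zero, so this is an N-position).
To make the XOR zero, we need to find a move that balances the piles.
For pile 2 (size 88): target = 88 XOR 94 = 6
We reduce pile 2 from 88 to 6.
Tokens removed: 88 - 6 = 82
Verification: 6 XOR 6 = 0

82


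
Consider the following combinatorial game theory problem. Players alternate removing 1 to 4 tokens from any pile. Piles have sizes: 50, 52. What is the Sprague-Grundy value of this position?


Subtraction set: {1, 2, 3, 4}
For this subtraction set, G(n) = n mod 5 (period = max + 1 = 5).
Pile 1 (size 50): G(50) = 50 mod 5 = 0
Pile 2 (size 52): G(52) = 52 mod 5 = 2
Total Grundy value = XOR of all: 0 XOR 2 = 2

2


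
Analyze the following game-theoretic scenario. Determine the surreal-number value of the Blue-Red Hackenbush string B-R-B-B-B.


Edges (from ground): B-R-B-B-B
By Berlekamp's sign-expansion rule, a Blue-Red Hackenbush stalk has the value of the surreal number whose sign sequence is the edge sequence with B -> + and R -> -.
Sign sequence: +-+++
Trace the sign expansion in the surreal number tree, starting from 0:
Edge 1: B (sign +) -> bounds (0, +inf), value = 1
Edge 2: R (sign -) -> bounds (0, 1), value = 1/2
Edge 3: B (sign +) -> bounds (1/2, 1), value = 3/4
Edge 4: B (sign +) -> bounds (3/4, 1), value = 7/8
Edge 5: B (sign +) -> bounds (7/8, 1), value = 15/16
Game value = 15/16

15/16


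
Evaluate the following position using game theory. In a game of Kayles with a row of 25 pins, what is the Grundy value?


Kayles: a move removes 1 or 2 adjacent pins from a contiguous row.
Removing pins from a row of k leaves two independent rows (a, b) with a + b = k - 1 (one pin) or a + b = k - 2 (two pins); an end removal gives a = 0.
By Sprague-Grundy, G(k) = mex{ G(a) XOR G(b) } over all these splits. G(0) = 0.
G(1): splits (0,0):0^0=0 -> mex({0}) = 1
G(2): splits (0,1):0^1=1 (0,0):0^0=0 -> mex({0, 1}) = 2
G(3): splits (0,2):0^2=2 (1,1):1^1=0 (0,1):0^1=1 -> mex({0, 1, 2}) = 3
G(4): splits (0,3):0^3=3 (1,2):1^2=3 (0,2):0^2=2 (1,1):1^1=0 -> mex({0, 2, 3}) = 1
G(5): splits (0,4):0^1=1 (1,3):1^3=2 (2,2):2^2=0 (0,3):0^3=3 (1,2):1^2=3 -> mex({0, 1, 2, 3}) = 4
G(6) = mex({0, 1, 2, 4}) = 3
G(7) = mex({0, 1, 3, 4, 5}) = 2
G(8) = mex({0, 2, 3, 5, 6}) = 1
G(9) = mex({0, 1, 2, 3, 6, 7}) = 4
G(10) = mex({0, 1, 3, 4, 5, 7}) = 2
G(11) = mex({0, 1, 2, 3, 4, 5}) = 6
G(12) = mex({0, 1, 2, 3, 5, 6, 7}) = 4
G(13) = mex({0, 2, 3, 4, 6, 7}) = 1
G(14) = mex({0, 1, 4, 5, 6, 7}) = 2
G(15) = mex({0, 1, 2, 3, 4, 5, 6}) = 7
G(16) = mex({0, 2, 3, 5, 6, 7}) = 1
G(17) = mex({0, 1, 2, 3, 5, 6, 7}) = 4
G(18) = mex({0, 1, 2, 4, 5, 6}) = 3
G(19) = mex({0, 1, 3, 4, 5, 7}) = 2
G(20) = mex({0, 2, 3, 4, 5, 6, 7}) = 1
G(21) = mex({0, 1, 2, 3, 5, 6, 7}) = 4
G(22) = mex({0, 1, 2, 3, 4, 5, 7}) = 6
G(23) = mex({0, 1, 2, 3, 4, 5, 6}) = 7
G(24) = mex({0, 1, 2, 3, 5, 6, 7}) = 4
G(25) = mex({0, 2, 3, 4, 6, 7}) = 1
Therefore G(25) = 1.

1


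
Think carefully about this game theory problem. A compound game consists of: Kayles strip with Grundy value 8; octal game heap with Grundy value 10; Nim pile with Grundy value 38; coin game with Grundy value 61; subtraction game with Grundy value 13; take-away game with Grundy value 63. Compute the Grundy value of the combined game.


By the Sprague-Grundy theorem, the Grundy value of a sum of games is the XOR of individual Grundy values.
Kayles strip: Grundy value = 8. Running XOR: 0 XOR 8 = 8
octal game heap: Grundy value = 10. Running XOR: 8 XOR 10 = 2
Nim pile: Grundy value = 38. Running XOR: 2 XOR 38 = 36
coin game: Grundy value = 61. Running XOR: 36 XOR 61 = 25
subtraction game: Grundy value = 13. Running XOR: 25 XOR 13 = 20
take-away game: Grundy value = 63. Running XOR: 20 XOR 63 = 43
The combined Grundy value is 43.

43


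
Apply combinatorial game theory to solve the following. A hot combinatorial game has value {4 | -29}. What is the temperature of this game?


The game is {4 | -29}, a switch {a | b} with numbers a > b.
Cooling {a | b} by t gives {a - t | b + t}, which stops being hot when a - t = b + t, i.e. at t = (a - b)/2. So the temperature of a switch is (a - b)/2.
Temperature = (Left option - Right option) / 2
= (4 - (-29)) / 2
= 33 / 2
= 33/2

33/2


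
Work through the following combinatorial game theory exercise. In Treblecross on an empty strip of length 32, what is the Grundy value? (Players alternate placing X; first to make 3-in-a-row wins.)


Treblecross: place X on empty cells; 3-in-a-row wins.
Playing within two cells of an existing X lets the opponent win at once, so sensible play treats the cells i-2..i+2 around each X as dead. The player left with no safe cell loses, so this is a normal-play take-away game on strips of safe cells.
Placing X at cell i (0-indexed) of a strip of k safe cells leaves independent strips of sizes max(0, i-2) and max(0, k-i-3). Hence G(k) = mex{ G(max(0,i-2)) XOR G(max(0,k-i-3)) : 0 <= i < k }, with G(0) = 0.
G(1): splits (0,0):0^0=0 -> mex({0}) = 1
G(2): splits (0,0):0^0=0 -> mex({0}) = 1
G(3): splits (0,0):0^0=0 -> mex({0}) = 1
G(4): splits (0,1):0^1=1 (0,0):0^0=0 -> mex({0, 1}) = 2
G(5): splits (0,2):0^1=1 (0,1):0^1=1 (0,0):0^0=0 -> mex({0, 1}) = 2
G(6) = mex({1}) = 0
G(7) = mex({0, 1, 2}) = 3
G(8) = mex({0, 1, 2}) = 3
G(9) = mex({0, 2}) = 1
G(10) = mex({0, 2, 3}) = 1
G(11) = mex({0, 3}) = 1
G(12) = mex({1, 3}) = 0
G(13) = mex({0, 1, 2, 3}) = 4
G(14) = mex({0, 1, 2}) = 3
G(15) = mex({0, 1, 2}) = 3
G(16) = mex({0, 1, 2, 4}) = 3
G(17) = mex({0, 1, 3, 4}) = 2
G(18) = mex({0, 1, 3, 4}) = 2
G(19) = mex({0, 1, 3, 5}) = 2
G(20) = mex({0, 1, 2, 3, 5}) = 4
G(21) = mex({0, 1, 2, 3, 5}) = 4
G(22) = mex({1, 2, 6}) = 0
G(23) = mex({0, 1, 2, 3, 4, 6}) = 5
G(24) = mex({0, 1, 2, 3, 4}) = 5
G(25) = mex({0, 1, 3, 4, 7}) = 2
G(26) = mex({0, 1, 3, 4, 5, 7}) = 2
G(27) = mex({0, 1, 3, 5}) = 2
G(28) = mex({0, 1, 2, 5}) = 3
G(29) = mex({0, 1, 2, 4, 5, 6}) = 3
G(30) = mex({1, 2, 4, 6}) = 0
G(31) = mex({0, 1, 2, 3, 4, 6}) = 5
G(32) = mex({1, 2, 3, 4, 7}) = 0
Therefore G(32) = 0.

0


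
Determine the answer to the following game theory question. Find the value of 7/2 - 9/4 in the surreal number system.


x = 7/2, y = 9/4
Converting to common denominator: 4
x = 14/4, y = 9/4
x - y = 7/2 - 9/4 = 5/4

5/4


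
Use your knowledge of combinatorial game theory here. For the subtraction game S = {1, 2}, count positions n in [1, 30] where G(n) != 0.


Subtraction set S = {1, 2}, so G(n) = n mod 3.
G(n) = 0 when n is a multiple of 3.
Multiples of 3 in [1, 30]: 10
N-positions (nonzero Grundy) = 30 - 10 = 20

20


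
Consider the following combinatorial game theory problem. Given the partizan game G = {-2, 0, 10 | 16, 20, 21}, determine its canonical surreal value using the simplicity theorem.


Left options: {-2, 0, 10}, max = 10
Right options: {16, 20, 21}, min = 16
All options are numbers and max(Left) < min(Right), so by the simplicity theorem the value is the simplest (earliest-born) number strictly between 10 and 16.
Integers 11 through 15 all lie strictly between 10 and 16.
Among integers, the simplest (lowest birthday = smallest |n|; 0 is born on day 0, +-n on day n) is 11.
No non-integer in the interval can be simpler: if x is a non-integer in the interval, then floor(x) or ceil(x) also lies in the interval (the interval contains an integer), and both are proper prefixes of x's sign expansion, i.e. born earlier. So the game value is 11.
Game value = 11

11


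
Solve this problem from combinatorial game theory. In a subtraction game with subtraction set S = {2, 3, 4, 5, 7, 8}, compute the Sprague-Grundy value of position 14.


The subtraction set is S = {2, 3, 4, 5, 7, 8}.
G(k) = mex{ G(k - s) : s in S, s <= k }. We compute iteratively: G(0) = 0.
G(1) = mex({}) = 0
G(2) = mex({0}) = 1
G(3) = mex({0}) = 1
G(4) = mex({0, 1}) = 2
G(5) = mex({0, 1}) = 2
G(6) = mex({0, 1, 2}) = 3
G(7) = mex({0, 1, 2}) = 3
G(8) = mex({0, 1, 2, 3}) = 4
G(9) = mex({0, 1, 2, 3}) = 4
G(10) = mex({1, 2, 3, 4}) = 0
G(11) = mex({1, 2, 3, 4}) = 0
G(12) = mex({0, 2, 3, 4}) = 1
G(13) = mex({0, 2, 3, 4}) = 1
G(14) = mex({0, 1, 3, 4}) = 2
Therefore G(14) = 2.

2


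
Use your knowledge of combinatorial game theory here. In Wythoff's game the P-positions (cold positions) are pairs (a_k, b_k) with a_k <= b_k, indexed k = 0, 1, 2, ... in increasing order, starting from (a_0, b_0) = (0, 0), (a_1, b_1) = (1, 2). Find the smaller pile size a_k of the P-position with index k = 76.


By Wythoff's theorem, a_k = floor(k * phi) and b_k = floor(k * phi^2) = a_k + k, where phi = (1 + sqrt(5))/2 is the golden ratio.
phi = (1 + sqrt(5))/2 = 1.618034
k = 76
k * phi = 76 * 1.618034 = 122.970583
a_76 = floor(k * phi) = 122

122


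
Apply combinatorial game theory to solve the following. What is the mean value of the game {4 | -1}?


Game = {4 | -1}, a switch {a | b} with numbers a > b.
Its thermograph has left wall a - t and right wall b + t, which meet at t = (a - b)/2, where both equal (a + b)/2. So the mast (mean value) is at (a + b)/2.
Mean = (4 + (-1))/2 = 3/2 = 3/2

3/2


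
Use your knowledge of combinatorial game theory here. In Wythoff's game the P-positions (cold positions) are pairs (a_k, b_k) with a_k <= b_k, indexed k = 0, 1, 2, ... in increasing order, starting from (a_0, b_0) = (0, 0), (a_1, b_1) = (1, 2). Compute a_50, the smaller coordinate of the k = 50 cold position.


By Wythoff's theorem, a_k = floor(k * phi) and b_k = floor(k * phi^2) = a_k + k, where phi = (1 + sqrt(5))/2 is the golden ratio.
phi = (1 + sqrt(5))/2 = 1.618034
k = 50
k * phi = 50 * 1.618034 = 80.901699
a_50 = floor(k * phi) = 80

80


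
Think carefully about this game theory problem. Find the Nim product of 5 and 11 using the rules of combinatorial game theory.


Nim multiplication is bilinear over XOR: (u XOR v) * w = (u*w) XOR (v*w).
So we split each operand into its bit components and XOR the pairwise Nim products.
5 = 1 + 4 (as XOR of powers of 2).
11 = 1 + 2 + 8 (as XOR of powers of 2).
Using the standard Nim-product table on single bits:
  2*2 = 3,   2*4 = 8,   2*8 = 12,
  4*4 = 6,   4*8 = 11,  8*8 = 13,
and  1*x = x (identity), k*l = l*k (commutative).
Pairwise Nim products:
  1 * 1 = 1
  1 * 2 = 2
  1 * 8 = 8
  4 * 1 = 4
  4 * 2 = 8
  4 * 8 = 11
XOR them: 1 XOR 2 XOR 8 XOR 4 XOR 8 XOR 11 = 12.
Result: 5 * 11 = 12 (in Nim).

12
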